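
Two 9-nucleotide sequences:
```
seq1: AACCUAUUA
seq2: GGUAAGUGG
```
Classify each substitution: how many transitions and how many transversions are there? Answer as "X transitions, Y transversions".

Mismatches (1-based):
position 1: A→G (purine→purine, transition)
position 2: A→G (purine→purine, transition)
position 3: C→U (pyrimidine→pyrimidine, transition)
position 4: C→A (pyrimidine→purine, transversion)
position 5: U→A (pyrimidine→purine, transversion)
position 6: A→G (purine→purine, transition)
position 8: U→G (pyrimidine→purine, transversion)
position 9: A→G (purine→purine, transition)

5 transitions, 3 transversions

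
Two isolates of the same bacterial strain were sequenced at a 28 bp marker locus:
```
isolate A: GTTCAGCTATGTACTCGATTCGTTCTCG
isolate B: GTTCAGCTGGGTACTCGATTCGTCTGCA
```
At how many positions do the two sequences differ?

Comparing position by position, 6 positions differ: 9 (A/G), 10 (T/G), 24 (T/C), 25 (C/T), 26 (T/G), 28 (G/A).

6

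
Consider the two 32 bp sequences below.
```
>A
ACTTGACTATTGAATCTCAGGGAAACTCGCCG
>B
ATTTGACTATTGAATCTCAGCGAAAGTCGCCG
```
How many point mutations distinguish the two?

3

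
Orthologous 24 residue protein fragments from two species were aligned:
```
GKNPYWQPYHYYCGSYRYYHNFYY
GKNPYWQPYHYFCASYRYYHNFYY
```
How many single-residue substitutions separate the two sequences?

The sequences differ at positions 12, 14 (1-based) — 2 in total.

2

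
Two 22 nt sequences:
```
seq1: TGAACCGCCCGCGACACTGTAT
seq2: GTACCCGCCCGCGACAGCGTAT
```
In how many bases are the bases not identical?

The sequences differ at bases 1, 2, 4, 17, 18 (1-based) — 5 in total.

5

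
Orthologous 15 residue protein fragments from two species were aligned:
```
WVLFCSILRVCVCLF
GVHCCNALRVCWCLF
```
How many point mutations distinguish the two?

6

Mismatches (1-based): residue 1: W→G; residue 3: L→H; residue 4: F→C; residue 6: S→N; residue 7: I→A; residue 12: V→W.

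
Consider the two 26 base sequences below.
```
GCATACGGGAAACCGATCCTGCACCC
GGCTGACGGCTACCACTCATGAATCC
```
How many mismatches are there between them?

12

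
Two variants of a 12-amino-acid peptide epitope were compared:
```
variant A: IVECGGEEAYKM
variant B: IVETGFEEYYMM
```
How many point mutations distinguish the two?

The sequences differ at residues 4, 6, 9, 11 (1-based) — 4 in total.

4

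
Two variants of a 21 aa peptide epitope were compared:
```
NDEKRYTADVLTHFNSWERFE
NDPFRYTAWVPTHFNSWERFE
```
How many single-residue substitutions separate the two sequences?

4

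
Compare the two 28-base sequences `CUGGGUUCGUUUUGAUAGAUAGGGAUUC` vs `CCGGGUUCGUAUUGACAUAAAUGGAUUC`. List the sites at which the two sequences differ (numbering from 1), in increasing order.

Differences at site 2 (U→C), site 11 (U→A), site 16 (U→C), site 18 (G→U), site 20 (U→A), site 22 (G→U).

2, 11, 16, 18, 20, 22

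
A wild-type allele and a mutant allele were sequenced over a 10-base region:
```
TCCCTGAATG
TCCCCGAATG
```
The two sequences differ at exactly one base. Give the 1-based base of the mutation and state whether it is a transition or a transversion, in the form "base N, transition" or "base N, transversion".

The sequences differ only at base 5: T→C (pyrimidine→pyrimidine), a transition.

base 5, transition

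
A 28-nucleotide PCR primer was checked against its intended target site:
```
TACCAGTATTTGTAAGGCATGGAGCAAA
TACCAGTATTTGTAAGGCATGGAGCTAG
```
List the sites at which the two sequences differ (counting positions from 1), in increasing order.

26, 28

Scanning 1-based: 26: A/T; 28: A/G.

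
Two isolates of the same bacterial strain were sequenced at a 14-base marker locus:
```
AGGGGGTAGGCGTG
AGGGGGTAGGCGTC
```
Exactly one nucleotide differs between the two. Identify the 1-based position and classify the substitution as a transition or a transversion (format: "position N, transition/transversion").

position 14, transversion

The sequences differ only at position 14: G→C (purine→pyrimidine), a transversion.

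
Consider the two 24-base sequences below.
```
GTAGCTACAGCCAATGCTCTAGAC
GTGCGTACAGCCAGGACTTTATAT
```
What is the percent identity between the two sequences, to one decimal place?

9 positions differ (3, 4, 5, 14, 15, 16, 19, 22, 24), so 15 of 24 match: 15/24 = 62.5%.

62.5%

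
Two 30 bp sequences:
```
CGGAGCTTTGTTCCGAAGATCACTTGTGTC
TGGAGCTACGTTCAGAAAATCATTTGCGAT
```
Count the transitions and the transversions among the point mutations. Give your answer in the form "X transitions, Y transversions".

Transitions (purine↔purine or pyrimidine↔pyrimidine): 1 C→T, 9 T→C, 18 G→A, 23 C→T, 27 T→C, 30 C→T.
Transversions (purine↔pyrimidine): 8 T→A, 14 C→A, 29 T→A.

6 transitions, 3 transversions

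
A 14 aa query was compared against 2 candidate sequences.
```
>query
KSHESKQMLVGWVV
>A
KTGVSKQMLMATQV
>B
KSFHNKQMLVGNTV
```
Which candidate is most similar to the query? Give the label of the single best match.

Hamming distances to query — A: 7; B: 5.
Smallest is B with 5 mismatches.

B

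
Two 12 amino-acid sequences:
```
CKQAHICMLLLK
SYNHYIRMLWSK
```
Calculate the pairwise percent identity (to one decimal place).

33.3%

8 positions differ (1, 2, 3, 4, 5, 7, 10, 11), so 4 of 12 match: 4/12 = 33.33%.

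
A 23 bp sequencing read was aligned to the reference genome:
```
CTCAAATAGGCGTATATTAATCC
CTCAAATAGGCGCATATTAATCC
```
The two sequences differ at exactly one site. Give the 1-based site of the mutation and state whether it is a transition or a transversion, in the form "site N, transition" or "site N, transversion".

site 13, transition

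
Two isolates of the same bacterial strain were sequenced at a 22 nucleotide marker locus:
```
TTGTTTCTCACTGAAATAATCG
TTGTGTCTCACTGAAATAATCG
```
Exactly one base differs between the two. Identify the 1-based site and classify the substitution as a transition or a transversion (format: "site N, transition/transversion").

The sequences differ only at site 5: T→G (pyrimidine→purine), a transversion.

site 5, transversion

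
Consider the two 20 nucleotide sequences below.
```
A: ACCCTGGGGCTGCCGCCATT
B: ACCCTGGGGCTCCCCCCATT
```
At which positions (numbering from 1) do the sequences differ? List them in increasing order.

12, 15

Scanning 1-based: 12: G/C; 15: G/C.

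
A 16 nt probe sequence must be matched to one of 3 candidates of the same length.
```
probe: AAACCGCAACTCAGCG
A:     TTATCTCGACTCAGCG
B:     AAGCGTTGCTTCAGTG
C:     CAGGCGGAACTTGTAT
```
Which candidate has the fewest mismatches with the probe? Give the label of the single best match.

A

Hamming distances to probe — A: 5; B: 8; C: 9.
Smallest is A with 5 mismatches.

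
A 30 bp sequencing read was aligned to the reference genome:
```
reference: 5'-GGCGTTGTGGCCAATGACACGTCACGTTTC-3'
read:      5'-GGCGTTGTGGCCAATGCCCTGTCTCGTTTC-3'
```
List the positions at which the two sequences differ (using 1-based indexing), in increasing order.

Differences at position 17 (A→C), position 19 (A→C), position 20 (C→T), position 24 (A→T).

17, 19, 20, 24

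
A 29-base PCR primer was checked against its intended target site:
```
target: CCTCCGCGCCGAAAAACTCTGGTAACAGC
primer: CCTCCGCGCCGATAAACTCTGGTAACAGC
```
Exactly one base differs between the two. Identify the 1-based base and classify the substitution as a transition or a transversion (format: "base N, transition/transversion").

The sequences differ only at base 13: A→T (purine→pyrimidine), a transversion.

base 13, transversion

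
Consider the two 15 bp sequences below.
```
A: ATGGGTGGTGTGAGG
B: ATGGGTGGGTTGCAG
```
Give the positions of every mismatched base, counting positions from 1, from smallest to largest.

9, 10, 13, 14

Differences at position 9 (T→G), position 10 (G→T), position 13 (A→C), position 14 (G→A).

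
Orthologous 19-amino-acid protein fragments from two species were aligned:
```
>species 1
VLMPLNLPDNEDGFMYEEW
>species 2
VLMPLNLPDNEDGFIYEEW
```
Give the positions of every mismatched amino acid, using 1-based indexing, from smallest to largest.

Differences at position 15 (M→I).

15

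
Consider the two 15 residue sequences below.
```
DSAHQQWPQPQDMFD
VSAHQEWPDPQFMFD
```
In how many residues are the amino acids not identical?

Mismatches (1-based): residue 1: D→V; residue 6: Q→E; residue 9: Q→D; residue 12: D→F.

4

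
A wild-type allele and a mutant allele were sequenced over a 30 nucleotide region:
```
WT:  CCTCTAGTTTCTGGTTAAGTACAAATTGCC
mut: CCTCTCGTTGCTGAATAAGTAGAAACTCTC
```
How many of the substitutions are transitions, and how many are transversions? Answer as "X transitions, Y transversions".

Mismatches (1-based):
site 6: A→C (purine→pyrimidine, transversion)
site 10: T→G (pyrimidine→purine, transversion)
site 14: G→A (purine→purine, transition)
site 15: T→A (pyrimidine→purine, transversion)
site 22: C→G (pyrimidine→purine, transversion)
site 26: T→C (pyrimidine→pyrimidine, transition)
site 28: G→C (purine→pyrimidine, transversion)
site 29: C→T (pyrimidine→pyrimidine, transition)

3 transitions, 5 transversions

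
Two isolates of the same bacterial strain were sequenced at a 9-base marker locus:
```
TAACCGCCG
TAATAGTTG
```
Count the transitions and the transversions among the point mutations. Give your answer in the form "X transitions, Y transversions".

3 transitions, 1 transversion

Mismatches (1-based):
site 4: C→T (pyrimidine→pyrimidine, transition)
site 5: C→A (pyrimidine→purine, transversion)
site 7: C→T (pyrimidine→pyrimidine, transition)
site 8: C→T (pyrimidine→pyrimidine, transition)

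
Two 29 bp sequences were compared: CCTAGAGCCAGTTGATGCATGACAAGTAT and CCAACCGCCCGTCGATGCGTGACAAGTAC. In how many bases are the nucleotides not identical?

7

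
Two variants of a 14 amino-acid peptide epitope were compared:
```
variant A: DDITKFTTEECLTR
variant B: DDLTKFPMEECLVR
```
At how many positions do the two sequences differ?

4

The sequences differ at positions 3, 7, 8, 13 (1-based) — 4 in total.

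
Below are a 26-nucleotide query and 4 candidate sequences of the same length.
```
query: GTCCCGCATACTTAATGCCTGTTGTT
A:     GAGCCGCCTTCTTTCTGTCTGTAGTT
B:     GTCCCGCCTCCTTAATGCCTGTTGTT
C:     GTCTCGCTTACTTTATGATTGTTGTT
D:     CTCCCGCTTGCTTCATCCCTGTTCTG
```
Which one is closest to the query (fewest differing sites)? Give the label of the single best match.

B

A differs at 8 sites; B differs at 2 sites; C differs at 5 sites; D differs at 7 sites. The closest is B.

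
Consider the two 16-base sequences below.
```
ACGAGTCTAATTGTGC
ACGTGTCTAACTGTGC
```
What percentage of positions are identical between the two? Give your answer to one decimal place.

87.5%

2 positions differ (4, 11), so 14 of 16 match: 14/16 = 87.5%.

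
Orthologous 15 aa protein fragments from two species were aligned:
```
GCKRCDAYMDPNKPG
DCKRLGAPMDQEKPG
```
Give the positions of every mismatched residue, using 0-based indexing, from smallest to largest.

0, 4, 5, 7, 10, 11

Differences at position 0 (G→D), position 4 (C→L), position 5 (D→G), position 7 (Y→P), position 10 (P→Q), position 11 (N→E).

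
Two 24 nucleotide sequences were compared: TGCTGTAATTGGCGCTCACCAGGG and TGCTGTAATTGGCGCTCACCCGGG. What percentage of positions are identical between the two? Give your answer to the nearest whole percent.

96%

1 position differs (21), so 23 of 24 match: 23/24 = 95.83%.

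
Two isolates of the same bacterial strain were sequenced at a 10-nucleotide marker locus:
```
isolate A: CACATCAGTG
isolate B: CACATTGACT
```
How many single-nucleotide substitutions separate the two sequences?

The sequences differ at bases 6, 7, 8, 9, 10 (1-based) — 5 in total.

5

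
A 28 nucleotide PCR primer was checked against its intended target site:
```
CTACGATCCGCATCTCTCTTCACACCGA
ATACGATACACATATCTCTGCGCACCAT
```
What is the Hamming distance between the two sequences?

Comparing position by position, 8 positions differ: 1 (C/A), 8 (C/A), 10 (G/A), 14 (C/A), 20 (T/G), 22 (A/G), 27 (G/A), 28 (A/T).

8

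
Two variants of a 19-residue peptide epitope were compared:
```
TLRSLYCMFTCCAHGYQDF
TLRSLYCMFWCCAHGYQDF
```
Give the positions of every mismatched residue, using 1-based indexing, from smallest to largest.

10

Scanning 1-based: 10: T/W.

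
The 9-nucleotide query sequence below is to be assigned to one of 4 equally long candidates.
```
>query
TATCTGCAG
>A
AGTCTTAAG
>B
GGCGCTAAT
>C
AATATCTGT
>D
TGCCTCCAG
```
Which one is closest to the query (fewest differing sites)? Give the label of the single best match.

D

Hamming distances to query — A: 4; B: 8; C: 6; D: 3.
Smallest is D with 3 mismatches.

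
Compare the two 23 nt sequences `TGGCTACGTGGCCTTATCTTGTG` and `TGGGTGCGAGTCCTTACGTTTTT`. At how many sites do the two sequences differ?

Comparing position by position, 8 sites differ: 4 (C/G), 6 (A/G), 9 (T/A), 11 (G/T), 17 (T/C), 18 (C/G), 21 (G/T), 23 (G/T).

8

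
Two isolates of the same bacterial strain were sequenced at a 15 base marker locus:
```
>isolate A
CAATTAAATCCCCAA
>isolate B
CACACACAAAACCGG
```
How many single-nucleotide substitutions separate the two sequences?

9

Comparing position by position, 9 bases differ: 3 (A/C), 4 (T/A), 5 (T/C), 7 (A/C), 9 (T/A), 10 (C/A), 11 (C/A), 14 (A/G), 15 (A/G).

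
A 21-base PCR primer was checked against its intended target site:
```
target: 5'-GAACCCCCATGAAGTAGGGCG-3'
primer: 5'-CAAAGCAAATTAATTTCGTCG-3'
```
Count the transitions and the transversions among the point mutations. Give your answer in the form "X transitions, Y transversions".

0 transitions, 10 transversions

Mismatches (1-based):
site 1: G→C (purine→pyrimidine, transversion)
site 4: C→A (pyrimidine→purine, transversion)
site 5: C→G (pyrimidine→purine, transversion)
site 7: C→A (pyrimidine→purine, transversion)
site 8: C→A (pyrimidine→purine, transversion)
site 11: G→T (purine→pyrimidine, transversion)
site 14: G→T (purine→pyrimidine, transversion)
site 16: A→T (purine→pyrimidine, transversion)
site 17: G→C (purine→pyrimidine, transversion)
site 19: G→T (purine→pyrimidine, transversion)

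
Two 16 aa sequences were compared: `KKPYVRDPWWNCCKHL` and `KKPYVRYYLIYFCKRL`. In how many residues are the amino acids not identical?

The sequences differ at residues 7, 8, 9, 10, 11, 12, 15 (1-based) — 7 in total.

7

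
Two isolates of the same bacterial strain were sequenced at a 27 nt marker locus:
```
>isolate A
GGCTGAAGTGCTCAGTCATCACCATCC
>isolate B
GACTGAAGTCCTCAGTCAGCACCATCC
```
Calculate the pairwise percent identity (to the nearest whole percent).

89%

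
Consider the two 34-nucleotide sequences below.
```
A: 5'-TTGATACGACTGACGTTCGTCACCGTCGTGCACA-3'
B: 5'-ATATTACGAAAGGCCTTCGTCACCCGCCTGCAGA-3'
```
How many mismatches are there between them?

11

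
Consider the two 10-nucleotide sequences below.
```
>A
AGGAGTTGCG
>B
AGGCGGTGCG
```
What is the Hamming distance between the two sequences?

Comparing position by position, 2 bases differ: 4 (A/C), 6 (T/G).

2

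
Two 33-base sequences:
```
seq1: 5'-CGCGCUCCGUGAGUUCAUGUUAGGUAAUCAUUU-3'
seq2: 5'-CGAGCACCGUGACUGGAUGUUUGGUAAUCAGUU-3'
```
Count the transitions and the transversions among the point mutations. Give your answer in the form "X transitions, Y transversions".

0 transitions, 7 transversions

Transitions (purine↔purine or pyrimidine↔pyrimidine): none.
Transversions (purine↔pyrimidine): 3 C→A, 6 U→A, 13 G→C, 15 U→G, 16 C→G, 22 A→U, 31 U→G.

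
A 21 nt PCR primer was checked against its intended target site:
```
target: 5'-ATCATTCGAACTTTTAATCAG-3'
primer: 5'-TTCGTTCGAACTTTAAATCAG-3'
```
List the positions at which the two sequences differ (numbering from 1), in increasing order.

1, 4, 15

Scanning 1-based: 1: A/T; 4: A/G; 15: T/A.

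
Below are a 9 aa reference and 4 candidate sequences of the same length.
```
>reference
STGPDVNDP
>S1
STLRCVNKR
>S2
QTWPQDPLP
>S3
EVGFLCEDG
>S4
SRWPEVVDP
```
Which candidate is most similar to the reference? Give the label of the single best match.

S1 differs at 5 residues; S2 differs at 6 residues; S3 differs at 7 residues; S4 differs at 4 residues. The closest is S4.

S4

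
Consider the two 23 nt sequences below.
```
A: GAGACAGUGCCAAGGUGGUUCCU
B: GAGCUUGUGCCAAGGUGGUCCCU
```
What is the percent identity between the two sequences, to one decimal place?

82.6%

4 positions differ (4, 5, 6, 20), so 19 of 23 match: 19/23 = 82.61%.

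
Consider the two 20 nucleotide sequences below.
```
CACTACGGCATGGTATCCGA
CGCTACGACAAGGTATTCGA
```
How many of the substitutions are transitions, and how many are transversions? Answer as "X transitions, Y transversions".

Transitions (purine↔purine or pyrimidine↔pyrimidine): 2 A→G, 8 G→A, 17 C→T.
Transversions (purine↔pyrimidine): 11 T→A.

3 transitions, 1 transversion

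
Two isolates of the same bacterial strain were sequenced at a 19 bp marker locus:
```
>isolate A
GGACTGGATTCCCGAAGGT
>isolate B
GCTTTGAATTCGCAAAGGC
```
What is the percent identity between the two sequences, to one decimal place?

63.2%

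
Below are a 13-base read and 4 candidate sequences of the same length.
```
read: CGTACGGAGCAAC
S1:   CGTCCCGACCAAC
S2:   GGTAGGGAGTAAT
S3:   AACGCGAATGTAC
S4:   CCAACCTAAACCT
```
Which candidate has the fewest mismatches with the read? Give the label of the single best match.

Hamming distances to read — S1: 3; S2: 4; S3: 8; S4: 9.
Smallest is S1 with 3 mismatches.

S1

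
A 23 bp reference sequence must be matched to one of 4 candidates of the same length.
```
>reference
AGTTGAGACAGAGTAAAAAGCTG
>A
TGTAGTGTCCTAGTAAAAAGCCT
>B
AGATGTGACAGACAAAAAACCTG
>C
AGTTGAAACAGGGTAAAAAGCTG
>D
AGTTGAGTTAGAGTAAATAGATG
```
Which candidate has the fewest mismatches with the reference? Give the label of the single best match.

A differs at 8 sites; B differs at 5 sites; C differs at 2 sites; D differs at 4 sites. The closest is C.

C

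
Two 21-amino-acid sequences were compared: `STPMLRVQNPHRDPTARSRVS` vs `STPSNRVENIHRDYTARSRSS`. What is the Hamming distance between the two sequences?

Comparing position by position, 6 positions differ: 4 (M/S), 5 (L/N), 8 (Q/E), 10 (P/I), 14 (P/Y), 20 (V/S).

6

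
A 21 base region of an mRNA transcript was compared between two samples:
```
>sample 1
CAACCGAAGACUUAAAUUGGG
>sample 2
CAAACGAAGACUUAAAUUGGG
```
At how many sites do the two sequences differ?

1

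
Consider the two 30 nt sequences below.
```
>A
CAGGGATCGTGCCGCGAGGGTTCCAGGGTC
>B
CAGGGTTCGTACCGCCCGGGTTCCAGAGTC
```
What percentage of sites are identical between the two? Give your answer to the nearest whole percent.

5 positions differ (6, 11, 16, 17, 27), so 25 of 30 match: 25/30 = 83.33%.

83%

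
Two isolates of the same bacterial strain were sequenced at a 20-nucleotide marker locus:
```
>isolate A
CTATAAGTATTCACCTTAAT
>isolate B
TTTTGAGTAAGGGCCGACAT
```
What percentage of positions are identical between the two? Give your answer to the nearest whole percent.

50%

Mismatches at positions 1, 3, 5, 10, 11, 12, 13, 16, 17, 18 (1-based): 10 of 20.
Identical positions: 10/20 = 50% → 50%.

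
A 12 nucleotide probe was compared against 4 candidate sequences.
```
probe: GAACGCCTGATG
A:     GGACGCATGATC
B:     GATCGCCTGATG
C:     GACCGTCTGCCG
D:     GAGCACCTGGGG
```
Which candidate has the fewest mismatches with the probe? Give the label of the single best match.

B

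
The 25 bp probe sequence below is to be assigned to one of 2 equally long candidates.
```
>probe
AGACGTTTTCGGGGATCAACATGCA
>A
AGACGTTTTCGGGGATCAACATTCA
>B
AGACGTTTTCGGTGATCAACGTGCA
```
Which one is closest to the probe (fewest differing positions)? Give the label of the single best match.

A differs at 1 position; B differs at 2 positions. The closest is A.

A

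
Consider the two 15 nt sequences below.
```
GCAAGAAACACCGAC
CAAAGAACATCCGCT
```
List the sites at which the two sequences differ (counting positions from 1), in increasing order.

1, 2, 8, 9, 10, 14, 15

Differences at site 1 (G→C), site 2 (C→A), site 8 (A→C), site 9 (C→A), site 10 (A→T), site 14 (A→C), site 15 (C→T).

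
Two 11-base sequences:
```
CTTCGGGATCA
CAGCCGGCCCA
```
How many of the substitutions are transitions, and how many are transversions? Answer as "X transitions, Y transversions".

Transitions (purine↔purine or pyrimidine↔pyrimidine): 9 T→C.
Transversions (purine↔pyrimidine): 2 T→A, 3 T→G, 5 G→C, 8 A→C.

1 transition, 4 transversions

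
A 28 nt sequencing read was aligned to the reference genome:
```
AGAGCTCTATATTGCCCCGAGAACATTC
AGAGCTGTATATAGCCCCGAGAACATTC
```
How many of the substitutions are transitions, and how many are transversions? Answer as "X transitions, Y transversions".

0 transitions, 2 transversions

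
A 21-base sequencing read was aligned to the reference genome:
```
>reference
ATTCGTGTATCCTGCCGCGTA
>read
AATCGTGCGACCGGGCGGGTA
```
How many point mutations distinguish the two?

The sequences differ at positions 2, 8, 9, 10, 13, 15, 18 (1-based) — 7 in total.

7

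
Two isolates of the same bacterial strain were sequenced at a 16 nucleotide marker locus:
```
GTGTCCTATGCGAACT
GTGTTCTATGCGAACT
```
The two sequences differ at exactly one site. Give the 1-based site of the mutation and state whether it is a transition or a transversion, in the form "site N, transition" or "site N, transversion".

site 5, transition

The sequences differ only at site 5: C→T (pyrimidine→pyrimidine), a transition.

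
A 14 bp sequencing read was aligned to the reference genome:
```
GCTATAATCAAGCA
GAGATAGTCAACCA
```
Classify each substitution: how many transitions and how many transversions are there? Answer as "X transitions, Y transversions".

Transitions (purine↔purine or pyrimidine↔pyrimidine): 7 A→G.
Transversions (purine↔pyrimidine): 2 C→A, 3 T→G, 12 G→C.

1 transition, 3 transversions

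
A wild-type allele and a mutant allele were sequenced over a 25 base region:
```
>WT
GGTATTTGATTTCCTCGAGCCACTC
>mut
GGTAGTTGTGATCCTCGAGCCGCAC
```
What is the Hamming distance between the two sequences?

6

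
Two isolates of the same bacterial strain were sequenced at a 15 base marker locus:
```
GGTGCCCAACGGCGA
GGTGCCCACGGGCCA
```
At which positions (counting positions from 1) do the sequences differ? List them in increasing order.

9, 10, 14

Differences at position 9 (A→C), position 10 (C→G), position 14 (G→C).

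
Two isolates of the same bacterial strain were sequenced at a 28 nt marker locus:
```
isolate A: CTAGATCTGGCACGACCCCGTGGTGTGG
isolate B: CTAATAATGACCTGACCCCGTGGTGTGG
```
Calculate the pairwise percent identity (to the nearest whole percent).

7 positions differ (4, 5, 6, 7, 10, 12, 13), so 21 of 28 match: 21/28 = 75%.

75%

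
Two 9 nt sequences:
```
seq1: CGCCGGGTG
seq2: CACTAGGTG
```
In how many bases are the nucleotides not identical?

Comparing position by position, 3 bases differ: 2 (G/A), 4 (C/T), 5 (G/A).

3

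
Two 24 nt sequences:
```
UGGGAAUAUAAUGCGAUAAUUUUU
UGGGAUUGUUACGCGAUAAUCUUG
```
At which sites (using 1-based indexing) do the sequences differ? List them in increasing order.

Differences at site 6 (A→U), site 8 (A→G), site 10 (A→U), site 12 (U→C), site 21 (U→C), site 24 (U→G).

6, 8, 10, 12, 21, 24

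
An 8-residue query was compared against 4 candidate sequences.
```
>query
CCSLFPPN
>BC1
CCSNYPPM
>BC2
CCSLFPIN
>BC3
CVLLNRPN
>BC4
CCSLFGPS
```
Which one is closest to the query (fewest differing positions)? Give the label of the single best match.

BC1 differs at 3 positions; BC2 differs at 1 position; BC3 differs at 4 positions; BC4 differs at 2 positions. The closest is BC2.

BC2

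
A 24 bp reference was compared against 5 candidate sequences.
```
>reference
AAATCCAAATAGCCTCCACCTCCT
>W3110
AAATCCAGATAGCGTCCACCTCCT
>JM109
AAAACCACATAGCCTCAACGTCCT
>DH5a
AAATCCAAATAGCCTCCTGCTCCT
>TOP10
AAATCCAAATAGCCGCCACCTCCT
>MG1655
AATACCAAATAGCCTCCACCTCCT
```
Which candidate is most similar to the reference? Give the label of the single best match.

TOP10

Hamming distances to reference — W3110: 2; JM109: 4; DH5a: 2; TOP10: 1; MG1655: 2.
Smallest is TOP10 with 1 mismatch.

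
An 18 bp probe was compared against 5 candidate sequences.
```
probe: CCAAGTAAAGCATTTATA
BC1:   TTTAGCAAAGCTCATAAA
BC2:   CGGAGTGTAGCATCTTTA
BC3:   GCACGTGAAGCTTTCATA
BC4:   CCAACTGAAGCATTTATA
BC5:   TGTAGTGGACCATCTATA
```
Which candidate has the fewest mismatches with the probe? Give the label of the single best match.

BC4

BC1 differs at 8 positions; BC2 differs at 6 positions; BC3 differs at 5 positions; BC4 differs at 2 positions; BC5 differs at 7 positions. The closest is BC4.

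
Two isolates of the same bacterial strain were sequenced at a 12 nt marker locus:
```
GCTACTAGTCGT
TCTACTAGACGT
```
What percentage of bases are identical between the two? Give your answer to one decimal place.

83.3%

Mismatches at positions 1, 9 (1-based): 2 of 12.
Identical positions: 10/12 = 83.33% → 83.3%.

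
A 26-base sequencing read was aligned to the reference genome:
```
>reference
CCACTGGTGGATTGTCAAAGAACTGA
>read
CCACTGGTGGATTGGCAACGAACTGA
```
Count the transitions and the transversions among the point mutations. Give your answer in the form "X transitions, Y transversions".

0 transitions, 2 transversions

Transitions (purine↔purine or pyrimidine↔pyrimidine): none.
Transversions (purine↔pyrimidine): 15 T→G, 19 A→C.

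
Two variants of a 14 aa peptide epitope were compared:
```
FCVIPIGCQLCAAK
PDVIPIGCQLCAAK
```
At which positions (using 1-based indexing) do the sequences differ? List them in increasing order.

Scanning 1-based: 1: F/P; 2: C/D.

1, 2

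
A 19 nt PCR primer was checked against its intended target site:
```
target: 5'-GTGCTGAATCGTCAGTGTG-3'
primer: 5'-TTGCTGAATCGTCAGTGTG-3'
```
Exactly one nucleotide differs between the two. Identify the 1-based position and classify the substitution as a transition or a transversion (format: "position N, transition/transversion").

position 1, transversion

The sequences differ only at position 1: G→T (purine→pyrimidine), a transversion.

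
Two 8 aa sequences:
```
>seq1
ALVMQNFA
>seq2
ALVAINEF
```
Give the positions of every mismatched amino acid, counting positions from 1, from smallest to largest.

Scanning 1-based: 4: M/A; 5: Q/I; 7: F/E; 8: A/F.

4, 5, 7, 8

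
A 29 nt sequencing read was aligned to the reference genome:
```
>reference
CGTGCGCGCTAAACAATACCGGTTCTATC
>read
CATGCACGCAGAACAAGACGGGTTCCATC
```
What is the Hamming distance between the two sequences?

Comparing position by position, 7 sites differ: 2 (G/A), 6 (G/A), 10 (T/A), 11 (A/G), 17 (T/G), 20 (C/G), 26 (T/C).

7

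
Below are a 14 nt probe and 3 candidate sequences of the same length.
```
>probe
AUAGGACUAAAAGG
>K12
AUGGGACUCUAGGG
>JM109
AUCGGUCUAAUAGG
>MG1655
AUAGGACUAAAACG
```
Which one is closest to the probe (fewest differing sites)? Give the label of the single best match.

MG1655

K12 differs at 4 sites; JM109 differs at 3 sites; MG1655 differs at 1 site. The closest is MG1655.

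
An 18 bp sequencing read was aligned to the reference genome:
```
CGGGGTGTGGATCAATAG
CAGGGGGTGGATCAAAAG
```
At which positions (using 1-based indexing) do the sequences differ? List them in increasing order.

Differences at position 2 (G→A), position 6 (T→G), position 16 (T→A).

2, 6, 16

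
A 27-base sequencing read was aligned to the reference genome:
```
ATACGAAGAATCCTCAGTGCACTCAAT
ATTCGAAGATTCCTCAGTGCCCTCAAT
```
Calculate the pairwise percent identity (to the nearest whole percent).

89%

3 positions differ (3, 10, 21), so 24 of 27 match: 24/27 = 88.89%.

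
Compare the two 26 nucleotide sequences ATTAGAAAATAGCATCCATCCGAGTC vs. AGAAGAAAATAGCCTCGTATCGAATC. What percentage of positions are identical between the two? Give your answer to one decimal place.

Mismatches at positions 2, 3, 14, 17, 18, 19, 20, 24 (1-based): 8 of 26.
Identical positions: 18/26 = 69.23% → 69.2%.

69.2%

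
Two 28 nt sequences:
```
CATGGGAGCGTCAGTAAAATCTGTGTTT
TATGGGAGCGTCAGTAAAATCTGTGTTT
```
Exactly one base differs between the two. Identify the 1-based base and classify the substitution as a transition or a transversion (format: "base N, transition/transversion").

base 1, transition

The sequences differ only at base 1: C→T (pyrimidine→pyrimidine), a transition.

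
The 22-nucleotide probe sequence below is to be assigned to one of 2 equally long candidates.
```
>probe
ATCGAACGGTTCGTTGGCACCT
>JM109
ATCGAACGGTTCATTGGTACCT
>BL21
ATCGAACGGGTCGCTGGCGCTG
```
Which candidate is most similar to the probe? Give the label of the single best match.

JM109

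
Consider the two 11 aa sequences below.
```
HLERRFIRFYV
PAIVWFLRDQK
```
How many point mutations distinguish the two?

9

Comparing position by position, 9 positions differ: 1 (H/P), 2 (L/A), 3 (E/I), 4 (R/V), 5 (R/W), 7 (I/L), 9 (F/D), 10 (Y/Q), 11 (V/K).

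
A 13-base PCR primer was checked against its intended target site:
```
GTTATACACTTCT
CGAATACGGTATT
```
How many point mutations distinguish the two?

7

The sequences differ at bases 1, 2, 3, 8, 9, 11, 12 (1-based) — 7 in total.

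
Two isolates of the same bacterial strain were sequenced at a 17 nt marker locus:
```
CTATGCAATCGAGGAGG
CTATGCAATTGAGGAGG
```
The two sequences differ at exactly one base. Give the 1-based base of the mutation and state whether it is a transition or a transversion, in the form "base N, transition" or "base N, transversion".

Base 10 changes C→T. C is a pyrimidine and T is a pyrimidine, so this is a transition.

base 10, transition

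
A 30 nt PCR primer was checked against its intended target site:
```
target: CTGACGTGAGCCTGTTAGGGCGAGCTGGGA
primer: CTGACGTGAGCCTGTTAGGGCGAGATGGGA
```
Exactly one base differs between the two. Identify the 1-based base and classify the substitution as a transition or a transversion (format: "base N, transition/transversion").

The sequences differ only at base 25: C→A (pyrimidine→purine), a transversion.

base 25, transversion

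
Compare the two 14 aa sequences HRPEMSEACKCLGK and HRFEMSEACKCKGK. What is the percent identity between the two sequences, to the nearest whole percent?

Mismatches at positions 3, 12 (1-based): 2 of 14.
Identical positions: 12/14 = 85.71% → 86%.

86%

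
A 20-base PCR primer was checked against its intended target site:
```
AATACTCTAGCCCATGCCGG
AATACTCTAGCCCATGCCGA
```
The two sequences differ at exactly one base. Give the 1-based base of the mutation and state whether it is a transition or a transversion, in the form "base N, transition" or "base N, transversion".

base 20, transition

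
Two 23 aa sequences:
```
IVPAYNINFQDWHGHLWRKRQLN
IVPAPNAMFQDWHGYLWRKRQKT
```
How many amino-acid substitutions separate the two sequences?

Comparing position by position, 6 positions differ: 5 (Y/P), 7 (I/A), 8 (N/M), 15 (H/Y), 22 (L/K), 23 (N/T).

6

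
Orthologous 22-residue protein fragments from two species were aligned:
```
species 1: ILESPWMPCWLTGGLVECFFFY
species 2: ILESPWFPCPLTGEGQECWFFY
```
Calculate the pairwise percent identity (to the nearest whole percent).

73%

Mismatches at positions 7, 10, 14, 15, 16, 19 (1-based): 6 of 22.
Identical positions: 16/22 = 72.73% → 73%.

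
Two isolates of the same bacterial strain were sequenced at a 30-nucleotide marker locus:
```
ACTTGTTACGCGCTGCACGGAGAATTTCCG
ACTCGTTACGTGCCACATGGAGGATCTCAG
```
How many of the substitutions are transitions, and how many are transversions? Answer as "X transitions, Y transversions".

Mismatches (1-based):
base 4: T→C (pyrimidine→pyrimidine, transition)
base 11: C→T (pyrimidine→pyrimidine, transition)
base 14: T→C (pyrimidine→pyrimidine, transition)
base 15: G→A (purine→purine, transition)
base 18: C→T (pyrimidine→pyrimidine, transition)
base 23: A→G (purine→purine, transition)
base 26: T→C (pyrimidine→pyrimidine, transition)
base 29: C→A (pyrimidine→purine, transversion)

7 transitions, 1 transversion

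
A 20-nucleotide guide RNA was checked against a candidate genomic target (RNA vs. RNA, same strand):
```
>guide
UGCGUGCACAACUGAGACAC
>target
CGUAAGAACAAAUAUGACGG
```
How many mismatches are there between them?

Comparing position by position, 10 positions differ: 1 (U/C), 3 (C/U), 4 (G/A), 5 (U/A), 7 (C/A), 12 (C/A), 14 (G/A), 15 (A/U), 19 (A/G), 20 (C/G).

10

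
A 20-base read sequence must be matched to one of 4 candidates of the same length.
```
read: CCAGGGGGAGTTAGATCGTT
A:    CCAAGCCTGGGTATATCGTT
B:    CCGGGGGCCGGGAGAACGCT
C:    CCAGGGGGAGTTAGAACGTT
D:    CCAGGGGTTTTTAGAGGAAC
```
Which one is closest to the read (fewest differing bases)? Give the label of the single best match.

A differs at 7 bases; B differs at 7 bases; C differs at 1 base; D differs at 8 bases. The closest is C.

C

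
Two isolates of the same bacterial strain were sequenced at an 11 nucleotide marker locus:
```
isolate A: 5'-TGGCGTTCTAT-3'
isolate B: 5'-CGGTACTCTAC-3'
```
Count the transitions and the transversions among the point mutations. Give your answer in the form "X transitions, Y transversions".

Transitions (purine↔purine or pyrimidine↔pyrimidine): 1 T→C, 4 C→T, 5 G→A, 6 T→C, 11 T→C.
Transversions (purine↔pyrimidine): none.

5 transitions, 0 transversions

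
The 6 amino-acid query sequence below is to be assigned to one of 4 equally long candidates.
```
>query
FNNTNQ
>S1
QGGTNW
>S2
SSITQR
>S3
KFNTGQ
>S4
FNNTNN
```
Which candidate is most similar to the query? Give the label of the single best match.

S4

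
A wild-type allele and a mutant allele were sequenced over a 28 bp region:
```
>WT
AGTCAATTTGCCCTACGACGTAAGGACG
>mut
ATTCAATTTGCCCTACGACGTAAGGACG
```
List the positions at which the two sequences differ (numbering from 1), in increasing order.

Scanning 1-based: 2: G/T.

2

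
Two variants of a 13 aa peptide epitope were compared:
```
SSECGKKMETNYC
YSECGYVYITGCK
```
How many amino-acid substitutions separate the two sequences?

The sequences differ at residues 1, 6, 7, 8, 9, 11, 12, 13 (1-based) — 8 in total.

8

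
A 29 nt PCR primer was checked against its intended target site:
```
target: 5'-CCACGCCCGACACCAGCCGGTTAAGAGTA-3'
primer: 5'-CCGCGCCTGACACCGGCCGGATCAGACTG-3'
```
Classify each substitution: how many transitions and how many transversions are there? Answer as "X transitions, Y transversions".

Transitions (purine↔purine or pyrimidine↔pyrimidine): 3 A→G, 8 C→T, 15 A→G, 29 A→G.
Transversions (purine↔pyrimidine): 21 T→A, 23 A→C, 27 G→C.

4 transitions, 3 transversions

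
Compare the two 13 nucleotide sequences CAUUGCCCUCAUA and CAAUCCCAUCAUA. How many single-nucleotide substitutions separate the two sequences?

Comparing position by position, 3 positions differ: 3 (U/A), 5 (G/C), 8 (C/A).

3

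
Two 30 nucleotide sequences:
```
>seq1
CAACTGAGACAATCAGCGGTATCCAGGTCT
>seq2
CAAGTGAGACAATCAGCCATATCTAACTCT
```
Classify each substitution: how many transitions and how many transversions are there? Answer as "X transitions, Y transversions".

Mismatches (1-based):
position 4: C→G (pyrimidine→purine, transversion)
position 18: G→C (purine→pyrimidine, transversion)
position 19: G→A (purine→purine, transition)
position 24: C→T (pyrimidine→pyrimidine, transition)
position 26: G→A (purine→purine, transition)
position 27: G→C (purine→pyrimidine, transversion)

3 transitions, 3 transversions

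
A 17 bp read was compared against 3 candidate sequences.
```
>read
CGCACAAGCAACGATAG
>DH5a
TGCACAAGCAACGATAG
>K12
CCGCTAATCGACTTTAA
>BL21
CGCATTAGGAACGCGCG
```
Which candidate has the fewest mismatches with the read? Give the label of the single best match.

DH5a differs at 1 position; K12 differs at 9 positions; BL21 differs at 6 positions. The closest is DH5a.

DH5a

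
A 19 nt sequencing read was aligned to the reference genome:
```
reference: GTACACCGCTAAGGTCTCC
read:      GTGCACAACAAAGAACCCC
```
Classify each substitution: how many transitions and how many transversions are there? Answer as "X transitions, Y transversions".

Mismatches (1-based):
base 3: A→G (purine→purine, transition)
base 7: C→A (pyrimidine→purine, transversion)
base 8: G→A (purine→purine, transition)
base 10: T→A (pyrimidine→purine, transversion)
base 14: G→A (purine→purine, transition)
base 15: T→A (pyrimidine→purine, transversion)
base 17: T→C (pyrimidine→pyrimidine, transition)

4 transitions, 3 transversions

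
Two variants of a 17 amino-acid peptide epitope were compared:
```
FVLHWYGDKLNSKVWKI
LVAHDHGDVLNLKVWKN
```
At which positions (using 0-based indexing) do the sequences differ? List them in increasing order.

0, 2, 4, 5, 8, 11, 16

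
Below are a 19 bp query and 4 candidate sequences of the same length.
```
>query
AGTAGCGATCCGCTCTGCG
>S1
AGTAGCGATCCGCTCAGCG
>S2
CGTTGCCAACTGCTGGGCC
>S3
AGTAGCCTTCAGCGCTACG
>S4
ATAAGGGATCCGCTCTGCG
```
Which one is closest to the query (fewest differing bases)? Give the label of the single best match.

S1 differs at 1 base; S2 differs at 8 bases; S3 differs at 5 bases; S4 differs at 3 bases. The closest is S1.

S1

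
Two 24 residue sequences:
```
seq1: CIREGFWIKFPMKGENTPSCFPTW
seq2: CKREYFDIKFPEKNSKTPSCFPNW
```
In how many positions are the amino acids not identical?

Comparing position by position, 8 positions differ: 2 (I/K), 5 (G/Y), 7 (W/D), 12 (M/E), 14 (G/N), 15 (E/S), 16 (N/K), 23 (T/N).

8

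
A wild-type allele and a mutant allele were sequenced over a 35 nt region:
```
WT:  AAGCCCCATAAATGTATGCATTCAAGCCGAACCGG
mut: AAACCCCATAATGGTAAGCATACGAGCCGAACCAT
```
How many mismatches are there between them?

Comparing position by position, 8 sites differ: 3 (G/A), 12 (A/T), 13 (T/G), 17 (T/A), 22 (T/A), 24 (A/G), 34 (G/A), 35 (G/T).

8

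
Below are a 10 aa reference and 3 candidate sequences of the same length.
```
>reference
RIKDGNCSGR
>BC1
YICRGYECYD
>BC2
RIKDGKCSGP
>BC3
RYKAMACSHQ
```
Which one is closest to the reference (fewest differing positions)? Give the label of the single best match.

BC2

BC1 differs at 8 positions; BC2 differs at 2 positions; BC3 differs at 6 positions. The closest is BC2.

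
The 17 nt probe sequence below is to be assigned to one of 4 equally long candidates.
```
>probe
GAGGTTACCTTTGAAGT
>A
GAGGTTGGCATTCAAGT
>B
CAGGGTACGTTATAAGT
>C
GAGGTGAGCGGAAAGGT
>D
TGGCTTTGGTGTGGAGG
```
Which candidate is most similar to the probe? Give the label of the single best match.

A differs at 4 sites; B differs at 5 sites; C differs at 7 sites; D differs at 9 sites. The closest is A.

A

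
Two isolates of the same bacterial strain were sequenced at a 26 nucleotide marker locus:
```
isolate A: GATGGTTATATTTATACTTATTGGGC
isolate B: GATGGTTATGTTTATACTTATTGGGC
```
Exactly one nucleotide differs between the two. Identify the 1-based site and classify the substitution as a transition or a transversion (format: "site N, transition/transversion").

Site 10 changes A→G. A is a purine and G is a purine, so this is a transition.

site 10, transition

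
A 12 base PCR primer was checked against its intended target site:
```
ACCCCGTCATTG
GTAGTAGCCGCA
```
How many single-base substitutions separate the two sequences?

Comparing position by position, 11 bases differ: 1 (A/G), 2 (C/T), 3 (C/A), 4 (C/G), 5 (C/T), 6 (G/A), 7 (T/G), 9 (A/C), 10 (T/G), 11 (T/C), 12 (G/A).

11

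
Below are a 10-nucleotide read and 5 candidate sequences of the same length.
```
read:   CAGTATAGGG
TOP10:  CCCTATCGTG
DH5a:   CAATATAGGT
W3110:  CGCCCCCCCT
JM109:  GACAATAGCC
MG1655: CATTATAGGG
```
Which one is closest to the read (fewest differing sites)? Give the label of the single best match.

TOP10 differs at 4 sites; DH5a differs at 2 sites; W3110 differs at 9 sites; JM109 differs at 5 sites; MG1655 differs at 1 site. The closest is MG1655.

MG1655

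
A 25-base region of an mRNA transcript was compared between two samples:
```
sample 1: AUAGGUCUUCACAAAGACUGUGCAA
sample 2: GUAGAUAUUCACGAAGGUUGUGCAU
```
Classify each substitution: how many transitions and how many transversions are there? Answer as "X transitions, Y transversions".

5 transitions, 2 transversions

Transitions (purine↔purine or pyrimidine↔pyrimidine): 1 A→G, 5 G→A, 13 A→G, 17 A→G, 18 C→U.
Transversions (purine↔pyrimidine): 7 C→A, 25 A→U.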